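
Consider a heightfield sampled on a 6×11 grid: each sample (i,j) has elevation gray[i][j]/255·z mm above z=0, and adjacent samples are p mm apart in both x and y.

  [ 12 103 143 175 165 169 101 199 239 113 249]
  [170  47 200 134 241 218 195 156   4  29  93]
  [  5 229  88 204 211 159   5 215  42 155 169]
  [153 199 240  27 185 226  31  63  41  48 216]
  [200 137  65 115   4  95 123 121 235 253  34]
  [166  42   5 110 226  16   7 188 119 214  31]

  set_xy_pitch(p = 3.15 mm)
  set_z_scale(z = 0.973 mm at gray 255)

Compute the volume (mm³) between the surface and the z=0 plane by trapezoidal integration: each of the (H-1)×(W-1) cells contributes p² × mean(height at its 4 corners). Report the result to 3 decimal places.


247.669

height_mm = gray/255 × 0.973; cell vol = 3.15² × mean(4 corners)
unit = 3.15² × 0.973 / (4×255) = 0.00946529 mm³ per gray-sum
row 0: Σ corner-gray over 10 cells = 5786  → 54.7661
row 1: Σ corner-gray over 10 cells = 5501  → 52.0685
row 2: Σ corner-gray over 10 cells = 5279  → 49.9672
row 3: Σ corner-gray over 10 cells = 5019  → 47.5063
row 4: Σ corner-gray over 10 cells = 4581  → 43.3605
Σ rows: total corner-gray = 26166  → 247.6687 mm³


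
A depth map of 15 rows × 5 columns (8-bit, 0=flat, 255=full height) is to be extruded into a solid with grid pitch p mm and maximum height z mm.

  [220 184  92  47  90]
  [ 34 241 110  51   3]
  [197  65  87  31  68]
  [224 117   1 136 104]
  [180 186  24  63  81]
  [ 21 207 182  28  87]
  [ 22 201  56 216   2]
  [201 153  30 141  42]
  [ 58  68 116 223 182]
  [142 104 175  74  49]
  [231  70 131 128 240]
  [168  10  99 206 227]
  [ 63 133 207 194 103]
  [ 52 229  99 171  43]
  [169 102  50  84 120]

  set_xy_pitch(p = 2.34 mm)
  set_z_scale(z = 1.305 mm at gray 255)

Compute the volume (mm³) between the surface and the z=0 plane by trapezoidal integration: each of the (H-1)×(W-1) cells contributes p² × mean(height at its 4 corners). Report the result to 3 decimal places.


height_mm = gray/255 × 1.305; cell vol = 2.34² × mean(4 corners)
unit = 2.34² × 1.305 / (4×255) = 0.00700555 mm³ per gray-sum
row 0: Σ corner-gray over 4 cells = 1797  → 12.5890
row 1: Σ corner-gray over 4 cells = 1472  → 10.3122
row 2: Σ corner-gray over 4 cells = 1467  → 10.2771
row 3: Σ corner-gray over 4 cells = 1643  → 11.5101
row 4: Σ corner-gray over 4 cells = 1749  → 12.2527
row 5: Σ corner-gray over 4 cells = 1912  → 13.3946
row 6: Σ corner-gray over 4 cells = 1861  → 13.0373
row 7: Σ corner-gray over 4 cells = 1945  → 13.6258
row 8: Σ corner-gray over 4 cells = 1951  → 13.6678
row 9: Σ corner-gray over 4 cells = 2026  → 14.1932
row 10: Σ corner-gray over 4 cells = 2154  → 15.0899
row 11: Σ corner-gray over 4 cells = 2259  → 15.8255
row 12: Σ corner-gray over 4 cells = 2327  → 16.3019
row 13: Σ corner-gray over 4 cells = 1854  → 12.9883
Σ rows: total corner-gray = 26417  → 185.0655 mm³

185.066


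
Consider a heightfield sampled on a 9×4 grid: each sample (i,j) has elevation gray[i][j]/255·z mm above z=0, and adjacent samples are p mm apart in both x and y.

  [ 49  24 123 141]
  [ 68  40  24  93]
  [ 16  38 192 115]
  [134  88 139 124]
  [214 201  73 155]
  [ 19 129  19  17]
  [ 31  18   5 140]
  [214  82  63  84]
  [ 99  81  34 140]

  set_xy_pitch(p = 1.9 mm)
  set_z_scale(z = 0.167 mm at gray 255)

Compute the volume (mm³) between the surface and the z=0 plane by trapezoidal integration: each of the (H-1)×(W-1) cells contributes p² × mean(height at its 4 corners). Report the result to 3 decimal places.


4.873

height_mm = gray/255 × 0.167; cell vol = 1.9² × mean(4 corners)
unit = 1.9² × 0.167 / (4×255) = 0.000591049 mm³ per gray-sum
row 0: Σ corner-gray over 3 cells = 773  → 0.4569
row 1: Σ corner-gray over 3 cells = 880  → 0.5201
row 2: Σ corner-gray over 3 cells = 1303  → 0.7701
row 3: Σ corner-gray over 3 cells = 1629  → 0.9628
row 4: Σ corner-gray over 3 cells = 1249  → 0.7382
row 5: Σ corner-gray over 3 cells = 549  → 0.3245
row 6: Σ corner-gray over 3 cells = 805  → 0.4758
row 7: Σ corner-gray over 3 cells = 1057  → 0.6247
Σ rows: total corner-gray = 8245  → 4.8732 mm³


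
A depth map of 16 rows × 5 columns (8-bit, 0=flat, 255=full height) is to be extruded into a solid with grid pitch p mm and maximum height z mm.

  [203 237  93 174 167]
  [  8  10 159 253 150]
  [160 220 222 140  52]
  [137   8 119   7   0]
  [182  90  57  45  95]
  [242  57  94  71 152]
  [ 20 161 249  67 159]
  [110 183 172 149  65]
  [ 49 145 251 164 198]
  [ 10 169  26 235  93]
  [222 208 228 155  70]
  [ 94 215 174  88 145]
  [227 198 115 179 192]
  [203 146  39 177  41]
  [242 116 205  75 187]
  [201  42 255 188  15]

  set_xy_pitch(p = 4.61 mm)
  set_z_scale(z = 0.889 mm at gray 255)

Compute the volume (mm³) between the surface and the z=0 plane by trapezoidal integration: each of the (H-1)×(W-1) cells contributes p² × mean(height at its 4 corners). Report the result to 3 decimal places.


height_mm = gray/255 × 0.889; cell vol = 4.61² × mean(4 corners)
unit = 4.61² × 0.889 / (4×255) = 0.0185227 mm³ per gray-sum
row 0: Σ corner-gray over 4 cells = 2380  → 44.0839
row 1: Σ corner-gray over 4 cells = 2378  → 44.0469
row 2: Σ corner-gray over 4 cells = 1781  → 32.9889
row 3: Σ corner-gray over 4 cells = 1066  → 19.7452
row 4: Σ corner-gray over 4 cells = 1499  → 27.7655
row 5: Σ corner-gray over 4 cells = 1971  → 36.5082
row 6: Σ corner-gray over 4 cells = 2316  → 42.8985
row 7: Σ corner-gray over 4 cells = 2550  → 47.2328
row 8: Σ corner-gray over 4 cells = 2330  → 43.1578
row 9: Σ corner-gray over 4 cells = 2437  → 45.1397
row 10: Σ corner-gray over 4 cells = 2667  → 49.3999
row 11: Σ corner-gray over 4 cells = 2596  → 48.0848
row 12: Σ corner-gray over 4 cells = 2371  → 43.9172
row 13: Σ corner-gray over 4 cells = 2189  → 40.5461
row 14: Σ corner-gray over 4 cells = 2407  → 44.5841
Σ rows: total corner-gray = 32938  → 610.0995 mm³

610.099


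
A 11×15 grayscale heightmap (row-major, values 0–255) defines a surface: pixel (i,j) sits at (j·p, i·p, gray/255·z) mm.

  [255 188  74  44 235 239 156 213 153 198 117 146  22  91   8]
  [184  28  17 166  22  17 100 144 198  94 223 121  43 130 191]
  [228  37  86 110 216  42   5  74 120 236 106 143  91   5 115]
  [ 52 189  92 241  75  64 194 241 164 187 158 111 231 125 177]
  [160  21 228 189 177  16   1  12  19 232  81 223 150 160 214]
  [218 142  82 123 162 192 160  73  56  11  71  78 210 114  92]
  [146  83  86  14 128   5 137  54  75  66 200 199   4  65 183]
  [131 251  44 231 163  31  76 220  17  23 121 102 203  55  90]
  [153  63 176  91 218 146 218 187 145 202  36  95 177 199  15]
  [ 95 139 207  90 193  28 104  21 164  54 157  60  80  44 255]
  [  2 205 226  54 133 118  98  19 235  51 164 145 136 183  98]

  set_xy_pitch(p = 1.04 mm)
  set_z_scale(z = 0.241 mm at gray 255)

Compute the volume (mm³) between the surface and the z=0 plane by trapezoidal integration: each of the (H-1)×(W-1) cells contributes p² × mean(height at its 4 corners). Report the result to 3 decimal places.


17.212

height_mm = gray/255 × 0.241; cell vol = 1.04² × mean(4 corners)
unit = 1.04² × 0.241 / (4×255) = 0.000255555 mm³ per gray-sum
row 0: Σ corner-gray over 14 cells = 6996  → 1.7879
row 1: Σ corner-gray over 14 cells = 5866  → 1.4991
row 2: Σ corner-gray over 14 cells = 7258  → 1.8548
row 3: Σ corner-gray over 14 cells = 7765  → 1.9844
row 4: Σ corner-gray over 14 cells = 6650  → 1.6994
row 5: Σ corner-gray over 14 cells = 5819  → 1.4871
row 6: Σ corner-gray over 14 cells = 5856  → 1.4965
row 7: Σ corner-gray over 14 cells = 7369  → 1.8832
row 8: Σ corner-gray over 14 cells = 7106  → 1.8160
row 9: Σ corner-gray over 14 cells = 6666  → 1.7035
Σ rows: total corner-gray = 67351  → 17.2119 mm³


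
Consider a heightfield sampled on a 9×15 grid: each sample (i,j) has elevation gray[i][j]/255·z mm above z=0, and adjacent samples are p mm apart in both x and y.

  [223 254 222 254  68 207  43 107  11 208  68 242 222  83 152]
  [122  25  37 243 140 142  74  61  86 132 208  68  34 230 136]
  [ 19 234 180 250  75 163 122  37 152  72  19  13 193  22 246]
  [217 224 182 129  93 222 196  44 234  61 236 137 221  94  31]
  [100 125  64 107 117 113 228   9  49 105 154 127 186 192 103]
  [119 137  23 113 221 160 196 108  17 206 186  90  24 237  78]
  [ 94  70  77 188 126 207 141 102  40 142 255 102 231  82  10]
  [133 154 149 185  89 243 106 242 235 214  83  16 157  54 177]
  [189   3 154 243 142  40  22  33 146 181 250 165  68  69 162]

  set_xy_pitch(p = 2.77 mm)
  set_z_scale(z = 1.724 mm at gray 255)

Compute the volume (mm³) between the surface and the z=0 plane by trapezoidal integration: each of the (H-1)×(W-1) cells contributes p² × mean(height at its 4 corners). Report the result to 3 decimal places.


767.514

height_mm = gray/255 × 1.724; cell vol = 2.77² × mean(4 corners)
unit = 2.77² × 1.724 / (4×255) = 0.0129687 mm³ per gray-sum
row 0: Σ corner-gray over 14 cells = 7571  → 98.1861
row 1: Σ corner-gray over 14 cells = 6547  → 84.9061
row 2: Σ corner-gray over 14 cells = 7723  → 100.1573
row 3: Σ corner-gray over 14 cells = 7749  → 100.4945
row 4: Σ corner-gray over 14 cells = 6988  → 90.6253
row 5: Σ corner-gray over 14 cells = 7263  → 94.1917
row 6: Σ corner-gray over 14 cells = 7794  → 101.0781
row 7: Σ corner-gray over 14 cells = 7547  → 97.8748
Σ rows: total corner-gray = 59182  → 767.5139 mm³


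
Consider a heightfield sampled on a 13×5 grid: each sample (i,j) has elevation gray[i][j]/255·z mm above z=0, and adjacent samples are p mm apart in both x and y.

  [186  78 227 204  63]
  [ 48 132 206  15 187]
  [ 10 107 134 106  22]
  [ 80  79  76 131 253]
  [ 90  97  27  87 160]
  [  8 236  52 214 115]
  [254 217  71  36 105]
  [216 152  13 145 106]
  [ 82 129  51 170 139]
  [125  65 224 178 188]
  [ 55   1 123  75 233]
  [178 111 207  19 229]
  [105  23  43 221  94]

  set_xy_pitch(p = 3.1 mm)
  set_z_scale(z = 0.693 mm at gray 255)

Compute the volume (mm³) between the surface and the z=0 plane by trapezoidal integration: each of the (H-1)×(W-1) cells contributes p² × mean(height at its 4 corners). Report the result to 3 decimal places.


height_mm = gray/255 × 0.693; cell vol = 3.1² × mean(4 corners)
unit = 3.1² × 0.693 / (4×255) = 0.00652915 mm³ per gray-sum
row 0: Σ corner-gray over 4 cells = 2208  → 14.4164
row 1: Σ corner-gray over 4 cells = 1667  → 10.8841
row 2: Σ corner-gray over 4 cells = 1631  → 10.6490
row 3: Σ corner-gray over 4 cells = 1577  → 10.2965
row 4: Σ corner-gray over 4 cells = 1799  → 11.7459
row 5: Σ corner-gray over 4 cells = 2134  → 13.9332
row 6: Σ corner-gray over 4 cells = 1949  → 12.7253
row 7: Σ corner-gray over 4 cells = 1863  → 12.1638
row 8: Σ corner-gray over 4 cells = 2168  → 14.1552
row 9: Σ corner-gray over 4 cells = 1933  → 12.6208
row 10: Σ corner-gray over 4 cells = 1767  → 11.5370
row 11: Σ corner-gray over 4 cells = 1854  → 12.1050
Σ rows: total corner-gray = 22550  → 147.2323 mm³

147.232


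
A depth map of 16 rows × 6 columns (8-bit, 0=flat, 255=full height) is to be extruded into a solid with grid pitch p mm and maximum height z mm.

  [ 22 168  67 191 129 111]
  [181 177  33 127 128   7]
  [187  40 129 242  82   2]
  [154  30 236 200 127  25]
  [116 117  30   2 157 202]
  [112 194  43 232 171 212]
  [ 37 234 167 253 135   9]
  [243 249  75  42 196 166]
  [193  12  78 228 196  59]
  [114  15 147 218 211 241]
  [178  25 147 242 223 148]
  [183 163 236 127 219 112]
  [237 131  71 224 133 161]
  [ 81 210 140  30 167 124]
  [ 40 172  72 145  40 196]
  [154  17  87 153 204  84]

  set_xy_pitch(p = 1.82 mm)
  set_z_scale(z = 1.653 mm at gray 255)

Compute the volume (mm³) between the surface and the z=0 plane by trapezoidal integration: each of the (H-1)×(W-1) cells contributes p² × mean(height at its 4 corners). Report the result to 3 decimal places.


221.823

height_mm = gray/255 × 1.653; cell vol = 1.82² × mean(4 corners)
unit = 1.82² × 1.653 / (4×255) = 0.00536804 mm³ per gray-sum
row 0: Σ corner-gray over 5 cells = 2361  → 12.6739
row 1: Σ corner-gray over 5 cells = 2293  → 12.3089
row 2: Σ corner-gray over 5 cells = 2540  → 13.6348
row 3: Σ corner-gray over 5 cells = 2295  → 12.3196
row 4: Σ corner-gray over 5 cells = 2534  → 13.6026
row 5: Σ corner-gray over 5 cells = 3228  → 17.3280
row 6: Σ corner-gray over 5 cells = 3157  → 16.9469
row 7: Σ corner-gray over 5 cells = 2813  → 15.1003
row 8: Σ corner-gray over 5 cells = 2817  → 15.1218
row 9: Σ corner-gray over 5 cells = 3137  → 16.8395
row 10: Σ corner-gray over 5 cells = 3385  → 18.1708
row 11: Σ corner-gray over 5 cells = 3301  → 17.7199
row 12: Σ corner-gray over 5 cells = 2815  → 15.1110
row 13: Σ corner-gray over 5 cells = 2393  → 12.8457
row 14: Σ corner-gray over 5 cells = 2254  → 12.0996
Σ rows: total corner-gray = 41323  → 221.8234 mm³


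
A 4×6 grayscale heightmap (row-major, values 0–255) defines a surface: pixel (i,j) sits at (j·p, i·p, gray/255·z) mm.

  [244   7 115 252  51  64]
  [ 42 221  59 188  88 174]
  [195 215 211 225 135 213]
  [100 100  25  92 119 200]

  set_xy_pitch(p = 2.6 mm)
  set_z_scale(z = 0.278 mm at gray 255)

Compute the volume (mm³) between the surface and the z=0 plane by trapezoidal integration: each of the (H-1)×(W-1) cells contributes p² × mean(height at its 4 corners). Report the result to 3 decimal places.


16.114

height_mm = gray/255 × 0.278; cell vol = 2.6² × mean(4 corners)
unit = 2.6² × 0.278 / (4×255) = 0.00184243 mm³ per gray-sum
row 0: Σ corner-gray over 5 cells = 2486  → 4.5803
row 1: Σ corner-gray over 5 cells = 3308  → 6.0948
row 2: Σ corner-gray over 5 cells = 2952  → 5.4389
Σ rows: total corner-gray = 8746  → 16.1139 mm³


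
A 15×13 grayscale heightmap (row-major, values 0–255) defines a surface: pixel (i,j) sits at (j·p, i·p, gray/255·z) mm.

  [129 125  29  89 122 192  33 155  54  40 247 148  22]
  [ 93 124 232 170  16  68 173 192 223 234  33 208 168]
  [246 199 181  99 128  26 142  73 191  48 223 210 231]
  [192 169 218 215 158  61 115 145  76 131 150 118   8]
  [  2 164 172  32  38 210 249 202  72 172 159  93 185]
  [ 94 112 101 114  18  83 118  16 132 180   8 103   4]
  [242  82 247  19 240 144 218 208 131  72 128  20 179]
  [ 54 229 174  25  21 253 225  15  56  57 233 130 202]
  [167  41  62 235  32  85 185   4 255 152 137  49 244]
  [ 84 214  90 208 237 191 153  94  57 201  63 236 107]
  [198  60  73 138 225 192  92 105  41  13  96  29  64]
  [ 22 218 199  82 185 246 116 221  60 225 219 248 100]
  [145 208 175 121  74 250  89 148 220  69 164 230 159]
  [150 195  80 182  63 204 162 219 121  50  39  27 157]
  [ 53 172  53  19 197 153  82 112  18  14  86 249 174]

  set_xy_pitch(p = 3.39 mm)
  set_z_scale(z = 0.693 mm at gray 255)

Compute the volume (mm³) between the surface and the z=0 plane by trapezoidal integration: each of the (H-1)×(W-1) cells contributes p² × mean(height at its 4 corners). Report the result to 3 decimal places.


height_mm = gray/255 × 0.693; cell vol = 3.39² × mean(4 corners)
unit = 3.39² × 0.693 / (4×255) = 0.00780787 mm³ per gray-sum
row 0: Σ corner-gray over 12 cells = 6226  → 48.6118
row 1: Σ corner-gray over 12 cells = 7124  → 55.6233
row 2: Σ corner-gray over 12 cells = 6829  → 53.3199
row 3: Σ corner-gray over 12 cells = 6625  → 51.7271
row 4: Σ corner-gray over 12 cells = 5381  → 42.0141
row 5: Σ corner-gray over 12 cells = 5507  → 42.9979
row 6: Σ corner-gray over 12 cells = 6531  → 50.9932
row 7: Σ corner-gray over 12 cells = 5977  → 46.6676
row 8: Σ corner-gray over 12 cells = 6564  → 51.2508
row 9: Σ corner-gray over 12 cells = 6069  → 47.3860
row 10: Σ corner-gray over 12 cells = 6550  → 51.1415
row 11: Σ corner-gray over 12 cells = 7960  → 62.1506
row 12: Σ corner-gray over 12 cells = 6791  → 53.0232
row 13: Σ corner-gray over 12 cells = 5528  → 43.1619
Σ rows: total corner-gray = 89662  → 700.0691 mm³

700.069


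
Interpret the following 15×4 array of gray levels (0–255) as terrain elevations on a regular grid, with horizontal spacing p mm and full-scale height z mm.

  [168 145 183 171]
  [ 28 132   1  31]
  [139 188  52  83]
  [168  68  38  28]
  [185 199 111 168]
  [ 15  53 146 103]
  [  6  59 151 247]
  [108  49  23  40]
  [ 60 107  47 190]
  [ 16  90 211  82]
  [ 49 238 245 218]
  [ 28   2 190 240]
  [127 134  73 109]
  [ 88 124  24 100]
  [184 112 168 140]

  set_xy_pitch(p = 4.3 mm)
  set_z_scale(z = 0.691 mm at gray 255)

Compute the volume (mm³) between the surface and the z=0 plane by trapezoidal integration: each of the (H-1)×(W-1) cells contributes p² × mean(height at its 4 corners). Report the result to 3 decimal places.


height_mm = gray/255 × 0.691; cell vol = 4.3² × mean(4 corners)
unit = 4.3² × 0.691 / (4×255) = 0.0125261 mm³ per gray-sum
row 0: Σ corner-gray over 3 cells = 1320  → 16.5344
row 1: Σ corner-gray over 3 cells = 1027  → 12.8643
row 2: Σ corner-gray over 3 cells = 1110  → 13.9039
row 3: Σ corner-gray over 3 cells = 1381  → 17.2985
row 4: Σ corner-gray over 3 cells = 1489  → 18.6513
row 5: Σ corner-gray over 3 cells = 1189  → 14.8935
row 6: Σ corner-gray over 3 cells = 965  → 12.0877
row 7: Σ corner-gray over 3 cells = 850  → 10.6472
row 8: Σ corner-gray over 3 cells = 1258  → 15.7578
row 9: Σ corner-gray over 3 cells = 1933  → 24.2129
row 10: Σ corner-gray over 3 cells = 1885  → 23.6116
row 11: Σ corner-gray over 3 cells = 1302  → 16.3089
row 12: Σ corner-gray over 3 cells = 1134  → 14.2046
row 13: Σ corner-gray over 3 cells = 1368  → 17.1357
Σ rows: total corner-gray = 18211  → 228.1122 mm³

228.112


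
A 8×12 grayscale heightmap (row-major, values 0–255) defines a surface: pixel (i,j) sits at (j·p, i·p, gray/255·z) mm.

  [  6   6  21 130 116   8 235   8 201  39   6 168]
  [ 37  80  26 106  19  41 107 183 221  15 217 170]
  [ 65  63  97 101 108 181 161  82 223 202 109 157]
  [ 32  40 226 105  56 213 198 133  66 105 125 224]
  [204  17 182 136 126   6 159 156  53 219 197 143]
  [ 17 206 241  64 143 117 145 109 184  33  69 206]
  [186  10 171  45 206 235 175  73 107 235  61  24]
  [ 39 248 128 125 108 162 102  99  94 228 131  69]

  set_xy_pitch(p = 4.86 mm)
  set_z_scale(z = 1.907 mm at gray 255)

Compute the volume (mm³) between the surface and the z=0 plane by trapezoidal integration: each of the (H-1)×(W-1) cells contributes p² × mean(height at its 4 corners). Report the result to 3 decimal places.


height_mm = gray/255 × 1.907; cell vol = 4.86² × mean(4 corners)
unit = 4.86² × 1.907 / (4×255) = 0.0441594 mm³ per gray-sum
row 0: Σ corner-gray over 11 cells = 3951  → 174.4737
row 1: Σ corner-gray over 11 cells = 5113  → 225.7870
row 2: Σ corner-gray over 11 cells = 5666  → 250.2071
row 3: Σ corner-gray over 11 cells = 5639  → 249.0148
row 4: Σ corner-gray over 11 cells = 5694  → 251.4436
row 5: Σ corner-gray over 11 cells = 5691  → 251.3111
row 6: Σ corner-gray over 11 cells = 5804  → 256.3011
Σ rows: total corner-gray = 37558  → 1658.5383 mm³

1658.538


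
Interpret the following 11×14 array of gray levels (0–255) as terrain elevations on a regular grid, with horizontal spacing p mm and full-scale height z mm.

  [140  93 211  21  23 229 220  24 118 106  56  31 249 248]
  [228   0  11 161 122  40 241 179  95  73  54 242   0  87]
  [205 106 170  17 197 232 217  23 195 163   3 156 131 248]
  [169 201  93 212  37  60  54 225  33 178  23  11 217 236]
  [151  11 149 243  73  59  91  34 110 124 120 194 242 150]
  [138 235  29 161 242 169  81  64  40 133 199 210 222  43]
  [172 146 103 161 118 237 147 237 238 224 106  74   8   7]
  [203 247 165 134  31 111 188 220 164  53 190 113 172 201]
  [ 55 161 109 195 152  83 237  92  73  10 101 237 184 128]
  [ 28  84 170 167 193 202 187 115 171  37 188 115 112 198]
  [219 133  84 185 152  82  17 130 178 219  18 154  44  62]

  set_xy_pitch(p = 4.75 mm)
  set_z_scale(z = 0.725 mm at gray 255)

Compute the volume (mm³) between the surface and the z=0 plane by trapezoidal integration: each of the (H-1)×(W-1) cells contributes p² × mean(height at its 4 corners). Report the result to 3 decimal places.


height_mm = gray/255 × 0.725; cell vol = 4.75² × mean(4 corners)
unit = 4.75² × 0.725 / (4×255) = 0.0160371 mm³ per gray-sum
row 0: Σ corner-gray over 13 cells = 5901  → 94.6348
row 1: Σ corner-gray over 13 cells = 6424  → 103.0221
row 2: Σ corner-gray over 13 cells = 6766  → 108.5068
row 3: Σ corner-gray over 13 cells = 6294  → 100.9373
row 4: Σ corner-gray over 13 cells = 6952  → 111.4897
row 5: Σ corner-gray over 13 cells = 7528  → 120.7271
row 6: Σ corner-gray over 13 cells = 7757  → 124.3996
row 7: Σ corner-gray over 13 cells = 7431  → 119.1715
row 8: Σ corner-gray over 13 cells = 7159  → 114.8094
row 9: Σ corner-gray over 13 cells = 6781  → 108.7474
Σ rows: total corner-gray = 68993  → 1106.4456 mm³

1106.446


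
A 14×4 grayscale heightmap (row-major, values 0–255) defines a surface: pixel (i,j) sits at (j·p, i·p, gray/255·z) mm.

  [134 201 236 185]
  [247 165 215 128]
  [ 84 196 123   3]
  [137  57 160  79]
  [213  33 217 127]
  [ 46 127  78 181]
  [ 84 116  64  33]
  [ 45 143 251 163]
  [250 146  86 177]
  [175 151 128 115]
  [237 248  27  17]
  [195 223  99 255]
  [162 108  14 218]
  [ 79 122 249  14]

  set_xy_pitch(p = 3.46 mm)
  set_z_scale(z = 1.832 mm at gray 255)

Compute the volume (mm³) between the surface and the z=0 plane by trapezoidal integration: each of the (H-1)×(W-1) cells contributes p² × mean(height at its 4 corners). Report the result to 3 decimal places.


height_mm = gray/255 × 1.832; cell vol = 3.46² × mean(4 corners)
unit = 3.46² × 1.832 / (4×255) = 0.0215019 mm³ per gray-sum
row 0: Σ corner-gray over 3 cells = 2328  → 50.0565
row 1: Σ corner-gray over 3 cells = 1860  → 39.9936
row 2: Σ corner-gray over 3 cells = 1375  → 29.5652
row 3: Σ corner-gray over 3 cells = 1490  → 32.0379
row 4: Σ corner-gray over 3 cells = 1477  → 31.7584
row 5: Σ corner-gray over 3 cells = 1114  → 23.9532
row 6: Σ corner-gray over 3 cells = 1473  → 31.6723
row 7: Σ corner-gray over 3 cells = 1887  → 40.5741
row 8: Σ corner-gray over 3 cells = 1739  → 37.3919
row 9: Σ corner-gray over 3 cells = 1652  → 35.5212
row 10: Σ corner-gray over 3 cells = 1898  → 40.8107
row 11: Σ corner-gray over 3 cells = 1718  → 36.9403
row 12: Σ corner-gray over 3 cells = 1459  → 31.3713
Σ rows: total corner-gray = 21470  → 461.6465 mm³

461.646


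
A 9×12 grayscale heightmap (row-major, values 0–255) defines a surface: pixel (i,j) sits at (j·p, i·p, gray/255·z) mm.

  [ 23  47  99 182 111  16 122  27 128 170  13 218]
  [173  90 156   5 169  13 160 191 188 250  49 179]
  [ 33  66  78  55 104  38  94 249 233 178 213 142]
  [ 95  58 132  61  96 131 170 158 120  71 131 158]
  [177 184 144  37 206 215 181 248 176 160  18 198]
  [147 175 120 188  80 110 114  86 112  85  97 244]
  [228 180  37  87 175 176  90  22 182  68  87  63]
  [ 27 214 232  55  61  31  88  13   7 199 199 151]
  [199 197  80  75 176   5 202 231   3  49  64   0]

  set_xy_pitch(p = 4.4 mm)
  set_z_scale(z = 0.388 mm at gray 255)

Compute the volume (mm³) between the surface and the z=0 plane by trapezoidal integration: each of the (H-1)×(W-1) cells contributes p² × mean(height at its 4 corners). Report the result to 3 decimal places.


317.022

height_mm = gray/255 × 0.388; cell vol = 4.4² × mean(4 corners)
unit = 4.4² × 0.388 / (4×255) = 0.00736439 mm³ per gray-sum
row 0: Σ corner-gray over 11 cells = 4965  → 36.5642
row 1: Σ corner-gray over 11 cells = 5685  → 41.8666
row 2: Σ corner-gray over 11 cells = 5300  → 39.0313
row 3: Σ corner-gray over 11 cells = 6022  → 44.3484
row 4: Σ corner-gray over 11 cells = 6238  → 45.9391
row 5: Σ corner-gray over 11 cells = 5224  → 38.4716
row 6: Σ corner-gray over 11 cells = 4875  → 35.9014
row 7: Σ corner-gray over 11 cells = 4739  → 34.8999
Σ rows: total corner-gray = 43048  → 317.0224 mm³


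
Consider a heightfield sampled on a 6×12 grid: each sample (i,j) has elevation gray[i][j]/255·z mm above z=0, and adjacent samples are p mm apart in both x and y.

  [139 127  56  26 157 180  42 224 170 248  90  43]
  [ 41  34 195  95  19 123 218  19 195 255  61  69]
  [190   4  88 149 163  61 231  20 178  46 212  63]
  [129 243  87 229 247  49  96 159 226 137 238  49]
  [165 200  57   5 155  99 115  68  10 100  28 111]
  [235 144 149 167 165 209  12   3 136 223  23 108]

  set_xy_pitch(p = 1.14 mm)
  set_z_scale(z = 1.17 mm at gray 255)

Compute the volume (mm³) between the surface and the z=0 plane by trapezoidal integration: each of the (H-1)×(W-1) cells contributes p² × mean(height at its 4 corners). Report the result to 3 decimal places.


40.126

height_mm = gray/255 × 1.17; cell vol = 1.14² × mean(4 corners)
unit = 1.14² × 1.17 / (4×255) = 0.00149072 mm³ per gray-sum
row 0: Σ corner-gray over 11 cells = 5360  → 7.9902
row 1: Σ corner-gray over 11 cells = 5095  → 7.5952
row 2: Σ corner-gray over 11 cells = 6157  → 9.1783
row 3: Σ corner-gray over 11 cells = 5550  → 8.2735
row 4: Σ corner-gray over 11 cells = 4755  → 7.0884
Σ rows: total corner-gray = 26917  → 40.1256 mm³


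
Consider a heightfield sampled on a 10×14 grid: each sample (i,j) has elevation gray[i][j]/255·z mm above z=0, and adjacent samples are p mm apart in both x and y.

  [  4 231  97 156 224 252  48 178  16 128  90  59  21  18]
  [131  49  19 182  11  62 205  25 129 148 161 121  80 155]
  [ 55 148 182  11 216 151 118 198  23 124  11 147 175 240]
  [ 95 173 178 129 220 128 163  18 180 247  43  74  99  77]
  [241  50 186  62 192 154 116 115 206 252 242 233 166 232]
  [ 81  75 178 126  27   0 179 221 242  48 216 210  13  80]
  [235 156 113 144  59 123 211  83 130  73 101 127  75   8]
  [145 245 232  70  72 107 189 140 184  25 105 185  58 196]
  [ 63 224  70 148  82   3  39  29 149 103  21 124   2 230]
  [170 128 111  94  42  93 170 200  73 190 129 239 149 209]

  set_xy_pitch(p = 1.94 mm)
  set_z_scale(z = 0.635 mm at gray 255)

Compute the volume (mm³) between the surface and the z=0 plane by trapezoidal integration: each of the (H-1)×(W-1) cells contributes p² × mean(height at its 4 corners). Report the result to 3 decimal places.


height_mm = gray/255 × 0.635; cell vol = 1.94² × mean(4 corners)
unit = 1.94² × 0.635 / (4×255) = 0.00234303 mm³ per gray-sum
row 0: Σ corner-gray over 13 cells = 5692  → 13.3365
row 1: Σ corner-gray over 13 cells = 5973  → 13.9949
row 2: Σ corner-gray over 13 cells = 6779  → 15.8834
row 3: Σ corner-gray over 13 cells = 7897  → 18.5029
row 4: Σ corner-gray over 13 cells = 7652  → 17.9288
row 5: Σ corner-gray over 13 cells = 6264  → 14.6767
row 6: Σ corner-gray over 13 cells = 6598  → 15.4593
row 7: Σ corner-gray over 13 cells = 5846  → 13.6973
row 8: Σ corner-gray over 13 cells = 5896  → 13.8145
Σ rows: total corner-gray = 58597  → 137.2943 mm³

137.294


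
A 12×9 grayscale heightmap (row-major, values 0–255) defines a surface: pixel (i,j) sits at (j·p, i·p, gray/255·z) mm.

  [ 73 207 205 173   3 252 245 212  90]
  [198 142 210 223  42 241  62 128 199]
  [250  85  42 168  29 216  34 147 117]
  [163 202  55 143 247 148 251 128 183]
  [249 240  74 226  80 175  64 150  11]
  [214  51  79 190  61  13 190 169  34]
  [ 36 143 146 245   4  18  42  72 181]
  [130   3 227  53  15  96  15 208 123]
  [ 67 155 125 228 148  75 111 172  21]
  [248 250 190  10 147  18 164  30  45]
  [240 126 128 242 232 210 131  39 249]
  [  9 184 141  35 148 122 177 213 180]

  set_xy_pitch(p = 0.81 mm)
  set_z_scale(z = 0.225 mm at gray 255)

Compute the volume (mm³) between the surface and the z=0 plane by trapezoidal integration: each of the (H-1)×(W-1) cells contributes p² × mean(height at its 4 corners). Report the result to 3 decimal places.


6.743

height_mm = gray/255 × 0.225; cell vol = 0.81² × mean(4 corners)
unit = 0.81² × 0.225 / (4×255) = 0.000144728 mm³ per gray-sum
row 0: Σ corner-gray over 8 cells = 5250  → 0.7598
row 1: Σ corner-gray over 8 cells = 4302  → 0.6226
row 2: Σ corner-gray over 8 cells = 4503  → 0.6517
row 3: Σ corner-gray over 8 cells = 4972  → 0.7196
row 4: Σ corner-gray over 8 cells = 4032  → 0.5835
row 5: Σ corner-gray over 8 cells = 3311  → 0.4792
row 6: Σ corner-gray over 8 cells = 3044  → 0.4406
row 7: Σ corner-gray over 8 cells = 3603  → 0.5215
row 8: Σ corner-gray over 8 cells = 4027  → 0.5828
row 9: Σ corner-gray over 8 cells = 4616  → 0.6681
row 10: Σ corner-gray over 8 cells = 4934  → 0.7141
Σ rows: total corner-gray = 46594  → 6.7435 mm³


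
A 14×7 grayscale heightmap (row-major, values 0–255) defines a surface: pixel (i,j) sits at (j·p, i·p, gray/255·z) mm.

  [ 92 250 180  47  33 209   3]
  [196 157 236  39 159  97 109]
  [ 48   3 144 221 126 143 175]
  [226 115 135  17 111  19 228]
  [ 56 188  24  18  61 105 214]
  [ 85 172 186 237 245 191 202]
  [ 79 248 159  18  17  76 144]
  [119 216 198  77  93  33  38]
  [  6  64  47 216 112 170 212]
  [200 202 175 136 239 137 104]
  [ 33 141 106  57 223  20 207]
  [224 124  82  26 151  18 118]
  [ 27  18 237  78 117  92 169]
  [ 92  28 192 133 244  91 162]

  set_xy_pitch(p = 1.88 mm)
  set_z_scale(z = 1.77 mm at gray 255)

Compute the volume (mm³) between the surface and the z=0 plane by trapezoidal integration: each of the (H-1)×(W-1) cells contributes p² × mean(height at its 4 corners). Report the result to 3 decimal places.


height_mm = gray/255 × 1.77; cell vol = 1.88² × mean(4 corners)
unit = 1.88² × 1.77 / (4×255) = 0.00613322 mm³ per gray-sum
row 0: Σ corner-gray over 6 cells = 3214  → 19.7122
row 1: Σ corner-gray over 6 cells = 3178  → 19.4914
row 2: Σ corner-gray over 6 cells = 2745  → 16.8357
row 3: Σ corner-gray over 6 cells = 2310  → 14.1677
row 4: Σ corner-gray over 6 cells = 3411  → 20.9204
row 5: Σ corner-gray over 6 cells = 3608  → 22.1287
row 6: Σ corner-gray over 6 cells = 2650  → 16.2530
row 7: Σ corner-gray over 6 cells = 2827  → 17.3386
row 8: Σ corner-gray over 6 cells = 3518  → 21.5767
row 9: Σ corner-gray over 6 cells = 3416  → 20.9511
row 10: Σ corner-gray over 6 cells = 2478  → 15.1981
row 11: Σ corner-gray over 6 cells = 2424  → 14.8669
row 12: Σ corner-gray over 6 cells = 2910  → 17.8477
Σ rows: total corner-gray = 38689  → 237.2883 mm³

237.288


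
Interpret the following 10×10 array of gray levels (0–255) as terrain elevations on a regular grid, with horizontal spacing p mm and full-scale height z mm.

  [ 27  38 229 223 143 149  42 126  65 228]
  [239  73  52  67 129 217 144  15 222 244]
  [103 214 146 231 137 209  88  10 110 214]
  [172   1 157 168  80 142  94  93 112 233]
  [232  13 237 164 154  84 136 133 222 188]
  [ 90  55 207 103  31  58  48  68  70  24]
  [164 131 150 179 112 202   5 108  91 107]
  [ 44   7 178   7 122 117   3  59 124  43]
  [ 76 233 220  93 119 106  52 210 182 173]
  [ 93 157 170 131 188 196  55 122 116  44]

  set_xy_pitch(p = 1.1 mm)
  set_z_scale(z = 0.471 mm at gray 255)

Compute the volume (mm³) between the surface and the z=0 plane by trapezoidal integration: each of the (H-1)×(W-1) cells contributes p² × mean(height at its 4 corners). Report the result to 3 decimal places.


22.014

height_mm = gray/255 × 0.471; cell vol = 1.1² × mean(4 corners)
unit = 1.1² × 0.471 / (4×255) = 0.000558735 mm³ per gray-sum
row 0: Σ corner-gray over 9 cells = 4606  → 2.5735
row 1: Σ corner-gray over 9 cells = 4928  → 2.7534
row 2: Σ corner-gray over 9 cells = 4706  → 2.6294
row 3: Σ corner-gray over 9 cells = 4805  → 2.6847
row 4: Σ corner-gray over 9 cells = 4100  → 2.2908
row 5: Σ corner-gray over 9 cells = 3621  → 2.0232
row 6: Σ corner-gray over 9 cells = 3548  → 1.9824
row 7: Σ corner-gray over 9 cells = 4000  → 2.2349
row 8: Σ corner-gray over 9 cells = 5086  → 2.8417
Σ rows: total corner-gray = 39400  → 22.0142 mm³


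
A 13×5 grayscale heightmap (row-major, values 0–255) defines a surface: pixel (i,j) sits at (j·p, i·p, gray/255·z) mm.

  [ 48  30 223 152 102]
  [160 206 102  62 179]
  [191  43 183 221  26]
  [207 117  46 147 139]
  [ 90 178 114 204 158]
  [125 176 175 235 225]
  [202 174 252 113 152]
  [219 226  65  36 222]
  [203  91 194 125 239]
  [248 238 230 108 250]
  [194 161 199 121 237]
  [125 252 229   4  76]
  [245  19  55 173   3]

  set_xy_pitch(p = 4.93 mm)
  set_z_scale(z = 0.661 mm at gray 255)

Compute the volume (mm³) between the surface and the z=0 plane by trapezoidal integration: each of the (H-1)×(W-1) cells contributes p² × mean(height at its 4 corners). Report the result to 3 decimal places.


height_mm = gray/255 × 0.661; cell vol = 4.93² × mean(4 corners)
unit = 4.93² × 0.661 / (4×255) = 0.0157505 mm³ per gray-sum
row 0: Σ corner-gray over 4 cells = 2039  → 32.1153
row 1: Σ corner-gray over 4 cells = 2190  → 34.4937
row 2: Σ corner-gray over 4 cells = 2077  → 32.7138
row 3: Σ corner-gray over 4 cells = 2206  → 34.7457
row 4: Σ corner-gray over 4 cells = 2762  → 43.5030
row 5: Σ corner-gray over 4 cells = 2954  → 46.5271
row 6: Σ corner-gray over 4 cells = 2527  → 39.8016
row 7: Σ corner-gray over 4 cells = 2357  → 37.1240
row 8: Σ corner-gray over 4 cells = 2912  → 45.8655
row 9: Σ corner-gray over 4 cells = 3043  → 47.9289
row 10: Σ corner-gray over 4 cells = 2564  → 40.3844
row 11: Σ corner-gray over 4 cells = 1913  → 30.1308
Σ rows: total corner-gray = 29544  → 465.3336 mm³

465.334


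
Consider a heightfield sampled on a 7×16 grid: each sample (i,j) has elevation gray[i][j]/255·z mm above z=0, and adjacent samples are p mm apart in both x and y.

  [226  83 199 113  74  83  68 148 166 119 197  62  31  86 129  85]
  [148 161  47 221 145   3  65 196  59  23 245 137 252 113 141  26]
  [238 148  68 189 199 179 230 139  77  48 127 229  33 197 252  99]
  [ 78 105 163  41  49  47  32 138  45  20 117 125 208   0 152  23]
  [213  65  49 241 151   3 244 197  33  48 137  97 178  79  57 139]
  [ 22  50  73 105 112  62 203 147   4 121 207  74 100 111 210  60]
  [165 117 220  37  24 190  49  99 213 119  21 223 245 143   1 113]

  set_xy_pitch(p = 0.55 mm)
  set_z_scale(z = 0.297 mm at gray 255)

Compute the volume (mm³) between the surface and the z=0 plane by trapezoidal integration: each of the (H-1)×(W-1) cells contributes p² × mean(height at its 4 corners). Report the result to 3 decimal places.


height_mm = gray/255 × 0.297; cell vol = 0.55² × mean(4 corners)
unit = 0.55² × 0.297 / (4×255) = 8.80809e-05 mm³ per gray-sum
row 0: Σ corner-gray over 15 cells = 7217  → 0.6357
row 1: Σ corner-gray over 15 cells = 8357  → 0.7361
row 2: Σ corner-gray over 15 cells = 7152  → 0.6300
row 3: Σ corner-gray over 15 cells = 6095  → 0.5369
row 4: Σ corner-gray over 15 cells = 6750  → 0.5945
row 5: Σ corner-gray over 15 cells = 6920  → 0.6095
Σ rows: total corner-gray = 42491  → 3.7426 mm³

3.743


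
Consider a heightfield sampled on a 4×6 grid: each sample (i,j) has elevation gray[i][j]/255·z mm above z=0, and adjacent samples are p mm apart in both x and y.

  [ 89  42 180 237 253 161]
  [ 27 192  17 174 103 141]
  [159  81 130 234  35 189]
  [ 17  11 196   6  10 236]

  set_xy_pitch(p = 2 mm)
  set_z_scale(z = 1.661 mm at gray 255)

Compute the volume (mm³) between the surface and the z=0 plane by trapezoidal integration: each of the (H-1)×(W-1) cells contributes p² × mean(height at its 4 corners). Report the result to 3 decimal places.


47.348

height_mm = gray/255 × 1.661; cell vol = 2² × mean(4 corners)
unit = 2² × 1.661 / (4×255) = 0.00651373 mm³ per gray-sum
row 0: Σ corner-gray over 5 cells = 2814  → 18.3296
row 1: Σ corner-gray over 5 cells = 2448  → 15.9456
row 2: Σ corner-gray over 5 cells = 2007  → 13.0730
Σ rows: total corner-gray = 7269  → 47.3483 mm³


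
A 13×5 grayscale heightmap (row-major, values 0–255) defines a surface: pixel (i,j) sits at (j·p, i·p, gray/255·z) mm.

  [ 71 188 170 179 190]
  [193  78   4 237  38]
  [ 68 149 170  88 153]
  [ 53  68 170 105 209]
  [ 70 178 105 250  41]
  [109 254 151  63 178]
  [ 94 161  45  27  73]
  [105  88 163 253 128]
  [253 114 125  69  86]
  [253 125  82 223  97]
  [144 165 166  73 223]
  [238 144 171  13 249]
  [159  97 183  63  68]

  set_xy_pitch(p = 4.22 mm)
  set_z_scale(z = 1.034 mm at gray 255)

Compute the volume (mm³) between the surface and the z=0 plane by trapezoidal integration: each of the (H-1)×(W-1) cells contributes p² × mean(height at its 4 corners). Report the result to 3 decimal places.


459.733

height_mm = gray/255 × 1.034; cell vol = 4.22² × mean(4 corners)
unit = 4.22² × 1.034 / (4×255) = 0.0180528 mm³ per gray-sum
row 0: Σ corner-gray over 4 cells = 2204  → 39.7884
row 1: Σ corner-gray over 4 cells = 1904  → 34.3726
row 2: Σ corner-gray over 4 cells = 1983  → 35.7988
row 3: Σ corner-gray over 4 cells = 2125  → 38.3623
row 4: Σ corner-gray over 4 cells = 2400  → 43.3268
row 5: Σ corner-gray over 4 cells = 1856  → 33.5061
row 6: Σ corner-gray over 4 cells = 1874  → 33.8310
row 7: Σ corner-gray over 4 cells = 2196  → 39.6440
row 8: Σ corner-gray over 4 cells = 2165  → 39.0844
row 9: Σ corner-gray over 4 cells = 2385  → 43.0560
row 10: Σ corner-gray over 4 cells = 2318  → 41.8465
row 11: Σ corner-gray over 4 cells = 2056  → 37.1166
Σ rows: total corner-gray = 25466  → 459.7333 mm³


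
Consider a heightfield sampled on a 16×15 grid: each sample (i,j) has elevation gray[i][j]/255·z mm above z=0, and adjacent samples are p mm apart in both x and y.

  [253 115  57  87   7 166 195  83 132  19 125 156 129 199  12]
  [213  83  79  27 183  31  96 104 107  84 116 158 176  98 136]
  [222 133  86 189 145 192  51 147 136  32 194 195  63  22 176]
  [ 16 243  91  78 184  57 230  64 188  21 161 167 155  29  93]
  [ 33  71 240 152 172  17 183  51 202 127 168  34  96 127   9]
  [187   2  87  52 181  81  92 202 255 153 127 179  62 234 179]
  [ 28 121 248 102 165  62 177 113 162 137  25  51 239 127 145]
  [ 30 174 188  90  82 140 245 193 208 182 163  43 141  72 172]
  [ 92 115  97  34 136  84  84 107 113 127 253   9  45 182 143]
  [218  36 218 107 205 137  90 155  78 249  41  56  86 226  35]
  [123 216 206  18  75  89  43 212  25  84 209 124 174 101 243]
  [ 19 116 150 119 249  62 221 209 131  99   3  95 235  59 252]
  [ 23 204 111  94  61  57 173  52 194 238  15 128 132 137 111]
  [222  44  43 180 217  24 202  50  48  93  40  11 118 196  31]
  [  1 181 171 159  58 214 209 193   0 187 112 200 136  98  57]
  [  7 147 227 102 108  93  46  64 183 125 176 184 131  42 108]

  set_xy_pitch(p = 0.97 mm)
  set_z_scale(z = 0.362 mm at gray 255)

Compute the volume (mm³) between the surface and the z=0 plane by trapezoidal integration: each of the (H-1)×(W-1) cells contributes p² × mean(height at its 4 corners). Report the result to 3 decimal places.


height_mm = gray/255 × 0.362; cell vol = 0.97² × mean(4 corners)
unit = 0.97² × 0.362 / (4×255) = 0.000333927 mm³ per gray-sum
row 0: Σ corner-gray over 14 cells = 6238  → 2.0830
row 1: Σ corner-gray over 14 cells = 6601  → 2.2043
row 2: Σ corner-gray over 14 cells = 7013  → 2.3418
row 3: Σ corner-gray over 14 cells = 6767  → 2.2597
row 4: Σ corner-gray over 14 cells = 7102  → 2.3716
row 5: Σ corner-gray over 14 cells = 7411  → 2.4747
row 6: Σ corner-gray over 14 cells = 7675  → 2.5629
row 7: Σ corner-gray over 14 cells = 7051  → 2.3545
row 8: Σ corner-gray over 14 cells = 6628  → 2.2133
row 9: Σ corner-gray over 14 cells = 7139  → 2.3839
row 10: Σ corner-gray over 14 cells = 7285  → 2.4327
row 11: Σ corner-gray over 14 cells = 7093  → 2.3685
row 12: Σ corner-gray over 14 cells = 6111  → 2.0406
row 13: Σ corner-gray over 14 cells = 6679  → 2.2303
row 14: Σ corner-gray over 14 cells = 7265  → 2.4260
Σ rows: total corner-gray = 104058  → 34.7478 mm³

34.748


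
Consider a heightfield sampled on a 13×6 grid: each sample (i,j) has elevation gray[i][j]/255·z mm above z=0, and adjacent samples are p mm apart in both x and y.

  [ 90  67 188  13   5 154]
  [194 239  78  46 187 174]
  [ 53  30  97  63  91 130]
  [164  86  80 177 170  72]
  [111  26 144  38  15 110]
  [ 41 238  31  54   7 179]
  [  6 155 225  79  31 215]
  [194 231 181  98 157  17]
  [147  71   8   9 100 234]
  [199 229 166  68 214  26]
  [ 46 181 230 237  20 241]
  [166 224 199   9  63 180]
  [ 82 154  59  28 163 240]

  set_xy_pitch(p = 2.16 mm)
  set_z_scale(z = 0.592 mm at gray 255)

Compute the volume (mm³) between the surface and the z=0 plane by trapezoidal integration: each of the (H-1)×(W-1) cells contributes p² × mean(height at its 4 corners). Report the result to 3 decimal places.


75.945

height_mm = gray/255 × 0.592; cell vol = 2.16² × mean(4 corners)
unit = 2.16² × 0.592 / (4×255) = 0.00270788 mm³ per gray-sum
row 0: Σ corner-gray over 5 cells = 2258  → 6.1144
row 1: Σ corner-gray over 5 cells = 2213  → 5.9925
row 2: Σ corner-gray over 5 cells = 2007  → 5.4347
row 3: Σ corner-gray over 5 cells = 1929  → 5.2235
row 4: Σ corner-gray over 5 cells = 1547  → 4.1891
row 5: Σ corner-gray over 5 cells = 2081  → 5.6351
row 6: Σ corner-gray over 5 cells = 2746  → 7.4358
row 7: Σ corner-gray over 5 cells = 2302  → 6.2335
row 8: Σ corner-gray over 5 cells = 2336  → 6.3256
row 9: Σ corner-gray over 5 cells = 3202  → 8.6706
row 10: Σ corner-gray over 5 cells = 2959  → 8.0126
row 11: Σ corner-gray over 5 cells = 2466  → 6.6776
Σ rows: total corner-gray = 28046  → 75.9451 mm³
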